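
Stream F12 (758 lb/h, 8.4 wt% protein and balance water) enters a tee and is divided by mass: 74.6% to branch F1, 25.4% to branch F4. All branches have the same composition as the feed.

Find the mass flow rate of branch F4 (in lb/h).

192.5 lb/h

Branch F4 flow = 0.254×758 = 192.53 lb/h.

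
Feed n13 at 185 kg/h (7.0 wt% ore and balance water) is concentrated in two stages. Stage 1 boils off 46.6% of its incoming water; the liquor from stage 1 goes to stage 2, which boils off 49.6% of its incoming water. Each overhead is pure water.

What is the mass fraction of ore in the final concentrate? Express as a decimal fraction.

0.219

water in feed = 185×0.930 = 172.05 kg/h.
After stage 1: water left = (1−0.466)×172.05 = 91.875; stream total = 104.82 kg/h.
After stage 2: water left = (1−0.496)×91.875 = 46.305; final concentrate = 59.255 kg/h.
ore fraction = 12.95/59.255 = 0.219.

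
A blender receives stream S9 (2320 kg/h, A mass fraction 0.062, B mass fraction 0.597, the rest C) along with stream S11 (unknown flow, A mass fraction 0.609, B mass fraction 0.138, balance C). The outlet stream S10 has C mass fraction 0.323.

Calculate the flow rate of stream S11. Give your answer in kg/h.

Let S11 be the unknown flow. Total out = 2320 + S11.
C balance: 791.12 + 0.253·S11 = 0.323·(2320 + S11)
(0.253 − 0.323)·S11 = 0.323×2320 − 791.12 = -41.76
S11 = -41.76 / -0.070 = 596.57 kg/h

596.6 kg/h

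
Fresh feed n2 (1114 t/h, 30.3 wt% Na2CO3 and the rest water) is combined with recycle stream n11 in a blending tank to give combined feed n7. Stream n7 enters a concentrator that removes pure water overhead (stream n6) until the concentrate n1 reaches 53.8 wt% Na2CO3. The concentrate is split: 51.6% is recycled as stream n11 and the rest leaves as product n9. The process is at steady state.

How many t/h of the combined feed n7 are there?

Overall Na2CO3 balance (none leaves overhead): Na2CO3 in fresh feed = Na2CO3 in product, i.e. 1114×0.303 = (1−0.516)·n1·0.538.
n1 = 337.54/(0.538×0.484) = 1296.3 t/h.
Recycle n11 = 0.516×1296.3 = 668.88 t/h.
Combined feed n7 = 1114 + 668.88 = 1782.9 t/h.

1783 t/h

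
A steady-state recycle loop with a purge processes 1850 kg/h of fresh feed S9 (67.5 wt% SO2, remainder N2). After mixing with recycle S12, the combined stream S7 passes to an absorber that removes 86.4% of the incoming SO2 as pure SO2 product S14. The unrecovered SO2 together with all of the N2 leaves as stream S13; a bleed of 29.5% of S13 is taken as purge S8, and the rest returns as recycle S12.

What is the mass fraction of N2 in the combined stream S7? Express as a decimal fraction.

N2 enters only via S9 and leaves only via the purge: 1850×0.325 = 0.295×(N2 in S13), and the absorber passes all N2, so N2 in S7 = N2 in S13 = 2038.1 kg/h.
SO2 in S7: m_A = 1850×0.675 + (1−0.295)·(1−0.864)·m_A, so m_A = 1248.8/0.9041 = 1381.2 kg/h.
S7 = 1381.2 + 2038.1 = 3419.3 kg/h.
N2 fraction in S7 = 2038.1/3419.3 = 0.596.

0.596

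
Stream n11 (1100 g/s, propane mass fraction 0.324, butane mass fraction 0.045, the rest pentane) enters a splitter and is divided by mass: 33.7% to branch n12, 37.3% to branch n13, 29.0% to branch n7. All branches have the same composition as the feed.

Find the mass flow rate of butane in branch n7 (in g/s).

Branch n7 total = 0.290×1100 = 319 g/s.
butane in n7 = 0.045×319 = 14.355 g/s.

14.35 g/s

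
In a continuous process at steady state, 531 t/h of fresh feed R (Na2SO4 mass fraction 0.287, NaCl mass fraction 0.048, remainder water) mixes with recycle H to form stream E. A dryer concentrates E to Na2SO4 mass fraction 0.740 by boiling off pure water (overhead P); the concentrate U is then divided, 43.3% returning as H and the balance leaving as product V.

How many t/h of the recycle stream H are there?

Overall Na2SO4 balance (none leaves overhead): Na2SO4 in fresh feed = Na2SO4 in product, i.e. 531×0.287 = (1−0.433)·U·0.740.
U = 152.4/(0.740×0.567) = 363.21 t/h.
Recycle H = 0.433×363.21 = 157.27 t/h.

157.3 t/h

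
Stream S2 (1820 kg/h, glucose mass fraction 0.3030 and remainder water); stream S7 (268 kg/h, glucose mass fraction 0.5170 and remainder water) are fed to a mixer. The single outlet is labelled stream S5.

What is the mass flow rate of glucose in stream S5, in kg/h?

glucose out = glucose in = 1820×0.303 + 268×0.517 = 690.02 kg/h.

690 kg/h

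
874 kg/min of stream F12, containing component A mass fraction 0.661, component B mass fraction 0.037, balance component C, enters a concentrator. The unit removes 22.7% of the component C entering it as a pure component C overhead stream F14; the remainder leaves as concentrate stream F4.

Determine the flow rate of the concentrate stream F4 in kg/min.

814.1 kg/min

component C entering = 874×0.302 = 263.95 kg/min; overhead removed = 0.227×263.95 = 59.916 kg/min.
Concentrate = 874 − 59.916 = 814.08 kg/min.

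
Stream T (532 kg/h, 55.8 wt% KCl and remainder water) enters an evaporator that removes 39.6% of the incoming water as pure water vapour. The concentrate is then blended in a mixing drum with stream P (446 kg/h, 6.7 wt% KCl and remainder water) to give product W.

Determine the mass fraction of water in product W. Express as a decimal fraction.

0.631

Vapour removed = 0.396×0.442×532 = 93.117 kg/h; concentrate = 438.88 kg/h.
water reaching the mixer = 142.03 (from concentrate) + 446×0.933 = 558.14 kg/h.
Product flow = 438.88 + 446 = 884.88 kg/h; water fraction = 0.631.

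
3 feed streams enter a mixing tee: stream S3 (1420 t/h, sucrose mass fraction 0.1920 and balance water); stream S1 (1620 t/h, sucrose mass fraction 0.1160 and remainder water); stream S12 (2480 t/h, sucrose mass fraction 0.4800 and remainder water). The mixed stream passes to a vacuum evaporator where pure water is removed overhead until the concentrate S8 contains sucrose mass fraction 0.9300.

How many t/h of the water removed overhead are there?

3745 t/h

sucrose entering = 1420×0.192 + 1620×0.116 + 2480×0.480 = 1651 t/h.
All sucrose reports to S8, so S8 = 1651/0.930 = 1775.2 t/h.
Total feed = 5520 t/h; overhead = 5520 − 1775.2 = 3744.8 t/h.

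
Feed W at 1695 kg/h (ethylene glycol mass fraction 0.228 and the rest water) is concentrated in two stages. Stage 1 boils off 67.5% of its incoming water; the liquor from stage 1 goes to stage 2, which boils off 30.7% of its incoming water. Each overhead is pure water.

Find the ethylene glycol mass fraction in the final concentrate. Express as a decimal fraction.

water in feed = 1695×0.772 = 1308.5 kg/h.
After stage 1: water left = (1−0.675)×1308.5 = 425.28; stream total = 811.74 kg/h.
After stage 2: water left = (1−0.307)×425.28 = 294.72; final concentrate = 681.18 kg/h.
ethylene glycol fraction = 386.46/681.18 = 0.567.

0.567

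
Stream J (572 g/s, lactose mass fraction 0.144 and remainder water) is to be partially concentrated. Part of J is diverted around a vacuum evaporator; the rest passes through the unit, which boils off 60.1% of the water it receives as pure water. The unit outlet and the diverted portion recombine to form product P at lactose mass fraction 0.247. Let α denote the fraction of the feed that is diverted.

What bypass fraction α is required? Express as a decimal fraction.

0.189

All 572×0.144 = 82.368 g/s of lactose reaches P, so P = 82.368/0.247 = 333.47 g/s and vapour = 238.53 g/s.
The evaporator receives (1−α)·572 of feed at 0.856 water and removes 0.601 of that water:
0.601×0.856×(1−α)×572 = 238.53
(1−α) = 238.53/294.27 = 0.8106;  α = 0.1894.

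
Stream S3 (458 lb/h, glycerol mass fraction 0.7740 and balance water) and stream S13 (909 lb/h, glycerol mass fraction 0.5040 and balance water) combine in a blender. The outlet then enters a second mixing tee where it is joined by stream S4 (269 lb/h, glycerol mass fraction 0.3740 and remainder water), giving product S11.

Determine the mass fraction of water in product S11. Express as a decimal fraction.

Overall, product flow = 1636 lb/h.
water in = 458×0.226 + 909×0.496 + 269×0.626 = 722.77 lb/h.
water fraction in S11 = 0.4418.

0.4418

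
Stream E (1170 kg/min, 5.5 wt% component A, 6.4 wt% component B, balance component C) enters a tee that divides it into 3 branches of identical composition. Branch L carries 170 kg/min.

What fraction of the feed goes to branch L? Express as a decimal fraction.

0.145

Fraction to L = 170/1170 = 0.1453.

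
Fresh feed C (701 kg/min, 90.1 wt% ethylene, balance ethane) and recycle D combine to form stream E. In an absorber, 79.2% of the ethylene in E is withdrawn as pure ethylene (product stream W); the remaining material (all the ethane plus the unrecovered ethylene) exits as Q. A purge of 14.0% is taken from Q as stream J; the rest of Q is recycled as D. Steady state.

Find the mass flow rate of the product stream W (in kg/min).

ethylene in E: m_A = 701×0.901 + (1−0.140)·(1−0.792)·m_A, so m_A = 631.6/0.8211 = 769.19 kg/min.
Product W = 0.792×769.19 = 609.2 kg/min.

609.2 kg/min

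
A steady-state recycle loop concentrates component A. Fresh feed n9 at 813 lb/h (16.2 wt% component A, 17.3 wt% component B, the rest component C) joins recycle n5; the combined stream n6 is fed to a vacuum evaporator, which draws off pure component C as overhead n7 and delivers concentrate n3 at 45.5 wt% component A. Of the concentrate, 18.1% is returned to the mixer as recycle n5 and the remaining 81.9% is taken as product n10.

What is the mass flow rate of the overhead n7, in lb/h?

523.5 lb/h

Overall component A balance (none leaves overhead): component A in fresh feed = component A in product, i.e. 813×0.162 = (1−0.181)·n3·0.455.
n3 = 131.71/(0.455×0.819) = 353.44 lb/h.
Recycle n5 = 0.181×353.44 = 63.972 lb/h.
Combined feed n6 = 813 + 63.972 = 876.97 lb/h.
Overhead n7 = n6 − n3 = 876.97 − 353.44 = 523.54 lb/h.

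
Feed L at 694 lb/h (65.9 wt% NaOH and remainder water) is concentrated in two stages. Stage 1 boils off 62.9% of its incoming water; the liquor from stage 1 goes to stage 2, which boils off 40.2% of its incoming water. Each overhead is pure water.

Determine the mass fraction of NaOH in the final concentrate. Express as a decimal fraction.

0.897

water in feed = 694×0.341 = 236.65 lb/h.
After stage 1: water left = (1−0.629)×236.65 = 87.799; stream total = 545.14 lb/h.
After stage 2: water left = (1−0.402)×87.799 = 52.504; final concentrate = 509.85 lb/h.
NaOH fraction = 457.35/509.85 = 0.897.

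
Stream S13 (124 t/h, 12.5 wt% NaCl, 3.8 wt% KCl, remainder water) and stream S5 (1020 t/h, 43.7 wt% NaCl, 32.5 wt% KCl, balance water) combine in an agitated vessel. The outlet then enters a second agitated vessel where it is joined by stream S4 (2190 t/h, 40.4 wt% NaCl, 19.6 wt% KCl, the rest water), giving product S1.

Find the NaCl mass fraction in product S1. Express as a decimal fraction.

Overall, product flow = 3334 t/h.
NaCl in = 124×0.125 + 1020×0.437 + 2190×0.404 = 1346 t/h.
NaCl fraction in S1 = 0.404.

0.404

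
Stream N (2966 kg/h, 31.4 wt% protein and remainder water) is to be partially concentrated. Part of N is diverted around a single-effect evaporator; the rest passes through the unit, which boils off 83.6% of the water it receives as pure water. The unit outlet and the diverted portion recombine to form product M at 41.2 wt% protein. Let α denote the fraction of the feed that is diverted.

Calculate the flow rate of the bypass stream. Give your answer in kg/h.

1736 kg/h

All 2966×0.314 = 931.32 kg/h of protein reaches M, so M = 931.32/0.412 = 2260.5 kg/h and vapour = 705.5 kg/h.
The evaporator receives (1−α)·2966 of feed at 0.686 water and removes 0.836 of that water:
0.836×0.686×(1−α)×2966 = 705.5
(1−α) = 705.5/1701 = 0.4148;  α = 0.5852.
Bypass flow = 0.5852×2966 = 1735.8 kg/h.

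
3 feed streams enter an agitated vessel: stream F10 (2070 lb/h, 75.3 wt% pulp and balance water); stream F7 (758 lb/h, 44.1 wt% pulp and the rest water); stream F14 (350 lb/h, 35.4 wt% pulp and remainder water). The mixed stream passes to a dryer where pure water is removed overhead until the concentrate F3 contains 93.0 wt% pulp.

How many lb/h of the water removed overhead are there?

pulp entering = 2070×0.753 + 758×0.441 + 350×0.354 = 2016.9 lb/h.
All pulp reports to F3, so F3 = 2016.9/0.930 = 2168.7 lb/h.
Total feed = 3178 lb/h; overhead = 3178 − 2168.7 = 1009.3 lb/h.

1009 lb/h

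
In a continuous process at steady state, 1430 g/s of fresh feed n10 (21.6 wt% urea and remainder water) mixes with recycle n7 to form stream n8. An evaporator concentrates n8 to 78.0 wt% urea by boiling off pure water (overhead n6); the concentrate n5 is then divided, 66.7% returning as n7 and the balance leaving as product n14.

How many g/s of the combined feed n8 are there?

Overall urea balance (none leaves overhead): urea in fresh feed = urea in product, i.e. 1430×0.216 = (1−0.667)·n5·0.780.
n5 = 308.88/(0.780×0.333) = 1189.2 g/s.
Recycle n7 = 0.667×1189.2 = 793.19 g/s.
Combined feed n8 = 1430 + 793.19 = 2223.2 g/s.

2223 g/s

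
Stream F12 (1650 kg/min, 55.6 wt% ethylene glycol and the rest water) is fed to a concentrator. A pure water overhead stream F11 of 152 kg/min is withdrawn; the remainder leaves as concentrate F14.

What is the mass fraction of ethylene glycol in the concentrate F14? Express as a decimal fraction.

0.612

ethylene glycol is not removed: 1650×0.556 = 917.4 kg/min of ethylene glycol enters F14.
Concentrate = 1650 − 152 = 1498 kg/min.
Mass fraction = 917.4/1498 = 0.612.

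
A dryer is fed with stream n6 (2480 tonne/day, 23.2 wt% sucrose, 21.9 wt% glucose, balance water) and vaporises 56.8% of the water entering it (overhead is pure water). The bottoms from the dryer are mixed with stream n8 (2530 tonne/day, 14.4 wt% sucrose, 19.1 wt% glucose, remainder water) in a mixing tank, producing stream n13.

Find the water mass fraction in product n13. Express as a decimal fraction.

0.536

Vapour removed = 0.568×0.549×2480 = 773.34 tonne/day; concentrate = 1706.7 tonne/day.
water reaching the mixer = 588.18 (from concentrate) + 2530×0.665 = 2270.6 tonne/day.
Product flow = 1706.7 + 2530 = 4236.7 tonne/day; water fraction = 0.536.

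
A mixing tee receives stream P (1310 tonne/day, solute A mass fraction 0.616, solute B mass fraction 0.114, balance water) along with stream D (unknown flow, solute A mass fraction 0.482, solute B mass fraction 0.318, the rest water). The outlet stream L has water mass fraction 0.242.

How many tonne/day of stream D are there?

873.3 tonne/day

Let D be the unknown flow. Total out = 1310 + D.
water balance: 353.7 + 0.200·D = 0.242·(1310 + D)
(0.200 − 0.242)·D = 0.242×1310 − 353.7 = -36.68
D = -36.68 / -0.042 = 873.33 tonne/day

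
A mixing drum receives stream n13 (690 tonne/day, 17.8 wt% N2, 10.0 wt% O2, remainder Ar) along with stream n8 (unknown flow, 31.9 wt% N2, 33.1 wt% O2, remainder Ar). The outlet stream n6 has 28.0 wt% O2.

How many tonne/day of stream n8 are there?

Let n8 be the unknown flow. Total out = 690 + n8.
O2 balance: 69 + 0.331·n8 = 0.280·(690 + n8)
(0.331 − 0.280)·n8 = 0.280×690 − 69 = 124.2
n8 = 124.2 / 0.051 = 2435.3 tonne/day

2435 tonne/day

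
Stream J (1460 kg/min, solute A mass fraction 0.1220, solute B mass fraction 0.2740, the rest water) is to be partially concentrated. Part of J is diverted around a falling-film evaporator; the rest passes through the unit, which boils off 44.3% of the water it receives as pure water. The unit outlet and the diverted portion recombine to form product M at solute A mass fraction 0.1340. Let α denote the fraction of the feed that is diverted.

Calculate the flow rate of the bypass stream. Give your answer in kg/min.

All 1460×0.122 = 178.12 kg/min of solute A reaches M, so M = 178.12/0.134 = 1329.3 kg/min and vapour = 130.75 kg/min.
The evaporator receives (1−α)·1460 of feed at 0.604 water and removes 0.443 of that water:
0.443×0.604×(1−α)×1460 = 130.75
(1−α) = 130.75/390.66 = 0.3347;  α = 0.6653.
Bypass flow = 0.6653×1460 = 971.36 kg/min.

971.4 kg/min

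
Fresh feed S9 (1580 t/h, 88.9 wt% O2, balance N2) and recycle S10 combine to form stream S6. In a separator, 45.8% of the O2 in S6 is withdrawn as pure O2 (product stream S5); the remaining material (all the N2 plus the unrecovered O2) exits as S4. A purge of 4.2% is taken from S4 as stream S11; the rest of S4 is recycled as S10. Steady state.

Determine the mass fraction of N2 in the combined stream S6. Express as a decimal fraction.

N2 enters only via S9 and leaves only via the purge: 1580×0.111 = 0.042×(N2 in S4), and the separator passes all N2, so N2 in S6 = N2 in S4 = 4175.7 t/h.
O2 in S6: m_A = 1580×0.889 + (1−0.042)·(1−0.458)·m_A, so m_A = 1404.6/0.4808 = 2921.6 t/h.
S6 = 2921.6 + 4175.7 = 7097.4 t/h.
N2 fraction in S6 = 4175.7/7097.4 = 0.588.

0.588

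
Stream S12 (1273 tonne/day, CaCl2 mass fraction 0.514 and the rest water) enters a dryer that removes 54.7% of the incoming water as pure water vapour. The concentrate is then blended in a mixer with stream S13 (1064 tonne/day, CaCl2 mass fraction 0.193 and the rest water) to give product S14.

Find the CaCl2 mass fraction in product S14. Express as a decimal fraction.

Vapour removed = 0.547×0.486×1273 = 338.42 tonne/day; concentrate = 934.58 tonne/day.
CaCl2 reaching the mixer = 654.32 (from concentrate) + 1064×0.193 = 859.67 tonne/day.
Product flow = 934.58 + 1064 = 1998.6 tonne/day; CaCl2 fraction = 0.430.

0.430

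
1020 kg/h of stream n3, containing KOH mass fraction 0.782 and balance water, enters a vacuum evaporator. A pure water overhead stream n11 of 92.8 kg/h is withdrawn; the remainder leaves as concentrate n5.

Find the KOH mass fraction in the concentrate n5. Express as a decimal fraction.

0.860

KOH is not removed: 1020×0.782 = 797.64 kg/h of KOH enters n5.
Concentrate = 1020 − 92.8 = 927.2 kg/h.
Mass fraction = 797.64/927.2 = 0.860.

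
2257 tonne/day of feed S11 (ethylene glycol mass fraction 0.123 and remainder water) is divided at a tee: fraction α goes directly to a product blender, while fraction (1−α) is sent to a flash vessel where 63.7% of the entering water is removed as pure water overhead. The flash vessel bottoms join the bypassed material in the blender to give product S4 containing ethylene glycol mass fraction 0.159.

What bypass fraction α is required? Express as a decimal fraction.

All 2257×0.123 = 277.61 tonne/day of ethylene glycol reaches S4, so S4 = 277.61/0.159 = 1746 tonne/day and vapour = 511.02 tonne/day.
The evaporator receives (1−α)·2257 of feed at 0.877 water and removes 0.637 of that water:
0.637×0.877×(1−α)×2257 = 511.02
(1−α) = 511.02/1260.9 = 0.4053;  α = 0.5947.

0.595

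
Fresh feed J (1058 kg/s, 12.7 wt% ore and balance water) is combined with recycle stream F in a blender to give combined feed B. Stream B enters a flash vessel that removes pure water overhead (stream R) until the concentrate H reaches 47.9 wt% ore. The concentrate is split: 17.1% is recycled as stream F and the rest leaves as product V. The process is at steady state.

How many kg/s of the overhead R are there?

777.5 kg/s

Overall ore balance (none leaves overhead): ore in fresh feed = ore in product, i.e. 1058×0.127 = (1−0.171)·H·0.479.
H = 134.37/(0.479×0.829) = 338.38 kg/s.
Recycle F = 0.171×338.38 = 57.862 kg/s.
Combined feed B = 1058 + 57.862 = 1115.9 kg/s.
Overhead R = B − H = 1115.9 − 338.38 = 777.49 kg/s.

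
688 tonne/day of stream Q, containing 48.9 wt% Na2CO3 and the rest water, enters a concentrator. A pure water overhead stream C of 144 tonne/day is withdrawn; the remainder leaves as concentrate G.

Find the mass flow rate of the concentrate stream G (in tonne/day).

Concentrate = 688 − 144 = 544 tonne/day.

544 tonne/day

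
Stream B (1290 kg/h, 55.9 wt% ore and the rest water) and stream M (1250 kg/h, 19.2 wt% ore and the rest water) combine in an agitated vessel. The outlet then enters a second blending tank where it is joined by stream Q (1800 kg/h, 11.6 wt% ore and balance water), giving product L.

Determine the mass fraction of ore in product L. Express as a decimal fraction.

0.270

Overall, product flow = 4340 kg/h.
ore in = 1290×0.559 + 1250×0.192 + 1800×0.116 = 1169.9 kg/h.
ore fraction in L = 0.270.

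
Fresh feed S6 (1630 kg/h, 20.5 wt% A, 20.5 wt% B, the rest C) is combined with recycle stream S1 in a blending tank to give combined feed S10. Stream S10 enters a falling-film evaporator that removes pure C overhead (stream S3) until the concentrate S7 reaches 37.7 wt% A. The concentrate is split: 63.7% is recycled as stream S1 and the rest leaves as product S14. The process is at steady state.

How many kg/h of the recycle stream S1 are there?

1555 kg/h

Overall A balance (none leaves overhead): A in fresh feed = A in product, i.e. 1630×0.205 = (1−0.637)·S7·0.377.
S7 = 334.15/(0.377×0.363) = 2441.7 kg/h.
Recycle S1 = 0.637×2441.7 = 1555.4 kg/h.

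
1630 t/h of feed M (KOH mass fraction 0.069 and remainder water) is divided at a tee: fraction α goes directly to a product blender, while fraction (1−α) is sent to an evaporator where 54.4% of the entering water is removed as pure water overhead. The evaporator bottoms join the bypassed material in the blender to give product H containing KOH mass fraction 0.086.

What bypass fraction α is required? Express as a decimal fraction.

0.610

All 1630×0.069 = 112.47 t/h of KOH reaches H, so H = 112.47/0.086 = 1307.8 t/h and vapour = 322.21 t/h.
The evaporator receives (1−α)·1630 of feed at 0.931 water and removes 0.544 of that water:
0.544×0.931×(1−α)×1630 = 322.21
(1−α) = 322.21/825.54 = 0.3903;  α = 0.6097.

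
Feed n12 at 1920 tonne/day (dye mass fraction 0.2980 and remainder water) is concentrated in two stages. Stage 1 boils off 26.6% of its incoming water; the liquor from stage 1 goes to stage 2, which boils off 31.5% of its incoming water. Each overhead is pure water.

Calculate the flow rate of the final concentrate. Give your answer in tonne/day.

water in feed = 1920×0.702 = 1347.8 tonne/day.
After stage 1: water left = (1−0.266)×1347.8 = 989.31; stream total = 1561.5 tonne/day.
After stage 2: water left = (1−0.315)×989.31 = 677.68; final concentrate = 1249.8 tonne/day.

1250 tonne/day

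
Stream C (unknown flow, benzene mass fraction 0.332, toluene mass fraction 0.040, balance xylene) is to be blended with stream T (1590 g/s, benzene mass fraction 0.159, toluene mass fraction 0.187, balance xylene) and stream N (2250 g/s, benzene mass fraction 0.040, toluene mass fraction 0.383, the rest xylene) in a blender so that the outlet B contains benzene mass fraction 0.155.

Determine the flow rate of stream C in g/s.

1426 g/s

Let C be the unknown flow. Total out = 3840 + C.
benzene balance: 342.81 + 0.332·C = 0.155·(3840 + C)
(0.332 − 0.155)·C = 0.155×3840 − 342.81 = 252.39
C = 252.39 / 0.177 = 1425.9 g/s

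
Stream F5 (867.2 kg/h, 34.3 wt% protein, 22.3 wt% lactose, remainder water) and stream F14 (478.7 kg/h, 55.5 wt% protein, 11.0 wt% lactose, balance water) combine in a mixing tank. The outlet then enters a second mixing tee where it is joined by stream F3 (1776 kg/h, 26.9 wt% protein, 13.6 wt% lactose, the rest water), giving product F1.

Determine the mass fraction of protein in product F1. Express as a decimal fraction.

0.333

Overall, product flow = 3121.9 kg/h.
protein in = 867.2×0.343 + 478.7×0.555 + 1776×0.269 = 1040.9 kg/h.
protein fraction in F1 = 0.333.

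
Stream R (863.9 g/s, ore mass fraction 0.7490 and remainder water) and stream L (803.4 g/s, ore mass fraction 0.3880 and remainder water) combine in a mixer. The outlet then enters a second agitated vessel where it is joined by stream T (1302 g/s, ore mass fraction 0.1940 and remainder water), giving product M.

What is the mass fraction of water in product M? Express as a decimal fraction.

Overall, product flow = 2969.3 g/s.
water in = 863.9×0.251 + 803.4×0.612 + 1302×0.806 = 1757.9 g/s.
water fraction in M = 0.5920.

0.5920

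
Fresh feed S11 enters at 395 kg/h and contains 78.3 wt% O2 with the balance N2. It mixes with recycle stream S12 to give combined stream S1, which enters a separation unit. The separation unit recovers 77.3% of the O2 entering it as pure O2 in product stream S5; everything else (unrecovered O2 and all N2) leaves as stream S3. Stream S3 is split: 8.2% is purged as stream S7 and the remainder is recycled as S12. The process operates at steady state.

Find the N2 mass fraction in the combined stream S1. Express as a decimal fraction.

0.7279

N2 enters only via S11 and leaves only via the purge: 395×0.217 = 0.082×(N2 in S3), and the separation unit passes all N2, so N2 in S1 = N2 in S3 = 1045.3 kg/h.
O2 in S1: m_A = 395×0.783 + (1−0.082)·(1−0.773)·m_A, so m_A = 309.29/0.7916 = 390.7 kg/h.
S1 = 390.7 + 1045.3 = 1436 kg/h.
N2 fraction in S1 = 1045.3/1436 = 0.7279.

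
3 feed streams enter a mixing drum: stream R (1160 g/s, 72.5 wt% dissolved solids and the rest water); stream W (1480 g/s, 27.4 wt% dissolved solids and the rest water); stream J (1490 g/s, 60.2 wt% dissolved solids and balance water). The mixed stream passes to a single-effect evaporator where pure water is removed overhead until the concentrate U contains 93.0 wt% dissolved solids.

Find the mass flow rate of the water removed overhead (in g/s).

1825 g/s

dissolved solids entering = 1160×0.725 + 1480×0.274 + 1490×0.602 = 2143.5 g/s.
All dissolved solids reports to U, so U = 2143.5/0.930 = 2304.8 g/s.
Total feed = 4130 g/s; overhead = 4130 − 2304.8 = 1825.2 g/s.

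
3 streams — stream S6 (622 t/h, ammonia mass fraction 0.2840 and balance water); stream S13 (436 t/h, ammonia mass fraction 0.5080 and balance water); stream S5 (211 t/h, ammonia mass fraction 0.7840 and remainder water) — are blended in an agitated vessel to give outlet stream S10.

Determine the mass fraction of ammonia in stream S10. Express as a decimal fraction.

0.4441

Total flow out = 622 + 436 + 211 = 1269 t/h.
ammonia in = 622×0.284 + 436×0.508 + 211×0.784 = 563.56 t/h.
ammonia mass fraction in S10 = 563.56/1269 = 0.4441.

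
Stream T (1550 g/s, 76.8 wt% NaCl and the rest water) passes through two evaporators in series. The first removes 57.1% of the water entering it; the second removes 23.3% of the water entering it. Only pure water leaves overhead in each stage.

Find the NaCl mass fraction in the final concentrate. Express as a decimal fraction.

0.9096

water in feed = 1550×0.232 = 359.6 g/s.
After stage 1: water left = (1−0.571)×359.6 = 154.27; stream total = 1344.7 g/s.
After stage 2: water left = (1−0.233)×154.27 = 118.32; final concentrate = 1308.7 g/s.
NaCl fraction = 1190.4/1308.7 = 0.9096.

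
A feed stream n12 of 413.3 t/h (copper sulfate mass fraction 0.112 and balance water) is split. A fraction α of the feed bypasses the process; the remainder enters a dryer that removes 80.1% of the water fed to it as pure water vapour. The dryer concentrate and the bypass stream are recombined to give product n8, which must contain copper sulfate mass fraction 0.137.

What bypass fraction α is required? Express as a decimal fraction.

All 413.3×0.112 = 46.29 t/h of copper sulfate reaches n8, so n8 = 46.29/0.137 = 337.88 t/h and vapour = 75.42 t/h.
The evaporator receives (1−α)·413.3 of feed at 0.888 water and removes 0.801 of that water:
0.801×0.888×(1−α)×413.3 = 75.42
(1−α) = 75.42/293.98 = 0.2566;  α = 0.7434.

0.743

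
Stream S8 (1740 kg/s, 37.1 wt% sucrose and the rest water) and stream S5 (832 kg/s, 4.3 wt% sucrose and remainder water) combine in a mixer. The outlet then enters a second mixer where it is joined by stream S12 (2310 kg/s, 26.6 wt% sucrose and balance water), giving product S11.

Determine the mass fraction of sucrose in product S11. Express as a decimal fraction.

Overall, product flow = 4882 kg/s.
sucrose in = 1740×0.371 + 832×0.043 + 2310×0.266 = 1295.8 kg/s.
sucrose fraction in S11 = 0.265.

0.265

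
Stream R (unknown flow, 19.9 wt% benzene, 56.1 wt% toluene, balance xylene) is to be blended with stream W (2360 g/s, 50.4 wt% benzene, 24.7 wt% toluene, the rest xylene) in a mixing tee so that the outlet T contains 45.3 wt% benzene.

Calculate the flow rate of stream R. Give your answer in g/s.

473.9 g/s

Let R be the unknown flow. Total out = 2360 + R.
benzene balance: 1189.4 + 0.199·R = 0.453·(2360 + R)
(0.199 − 0.453)·R = 0.453×2360 − 1189.4 = -120.36
R = -120.36 / -0.254 = 473.86 g/s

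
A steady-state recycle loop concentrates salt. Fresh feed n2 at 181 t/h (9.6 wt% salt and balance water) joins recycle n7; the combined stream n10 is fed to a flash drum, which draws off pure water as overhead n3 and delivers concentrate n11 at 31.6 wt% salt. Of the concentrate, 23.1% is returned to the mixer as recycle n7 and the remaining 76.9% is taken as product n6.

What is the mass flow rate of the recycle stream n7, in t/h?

Overall salt balance (none leaves overhead): salt in fresh feed = salt in product, i.e. 181×0.096 = (1−0.231)·n11·0.316.
n11 = 17.376/(0.316×0.769) = 71.505 t/h.
Recycle n7 = 0.231×71.505 = 16.518 t/h.

16.52 t/h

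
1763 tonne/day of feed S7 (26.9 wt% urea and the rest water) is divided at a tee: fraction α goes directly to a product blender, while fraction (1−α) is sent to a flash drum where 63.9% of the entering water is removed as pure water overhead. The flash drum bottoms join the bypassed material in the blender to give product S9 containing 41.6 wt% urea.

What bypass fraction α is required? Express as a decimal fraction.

All 1763×0.269 = 474.25 tonne/day of urea reaches S9, so S9 = 474.25/0.416 = 1140 tonne/day and vapour = 622.98 tonne/day.
The evaporator receives (1−α)·1763 of feed at 0.731 water and removes 0.639 of that water:
0.639×0.731×(1−α)×1763 = 622.98
(1−α) = 622.98/823.51 = 0.7565;  α = 0.2435.

0.244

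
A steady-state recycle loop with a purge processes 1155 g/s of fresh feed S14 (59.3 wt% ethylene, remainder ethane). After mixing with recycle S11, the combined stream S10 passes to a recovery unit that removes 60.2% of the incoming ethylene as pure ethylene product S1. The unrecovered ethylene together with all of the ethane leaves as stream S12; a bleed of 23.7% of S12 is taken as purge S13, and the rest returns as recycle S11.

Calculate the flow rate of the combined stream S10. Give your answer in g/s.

2967 g/s

ethane enters only via S14 and leaves only via the purge: 1155×0.407 = 0.237×(ethane in S12), and the recovery unit passes all ethane, so ethane in S10 = ethane in S12 = 1983.5 g/s.
ethylene in S10: m_A = 1155×0.593 + (1−0.237)·(1−0.602)·m_A, so m_A = 684.91/0.6963 = 983.61 g/s.
S10 = 983.61 + 1983.5 = 2967.1 g/s.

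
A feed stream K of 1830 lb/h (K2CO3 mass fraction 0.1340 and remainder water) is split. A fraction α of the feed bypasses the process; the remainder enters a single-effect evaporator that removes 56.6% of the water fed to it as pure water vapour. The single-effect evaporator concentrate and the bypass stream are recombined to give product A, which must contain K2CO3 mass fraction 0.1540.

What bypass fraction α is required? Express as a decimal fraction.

0.735

All 1830×0.134 = 245.22 lb/h of K2CO3 reaches A, so A = 245.22/0.154 = 1592.3 lb/h and vapour = 237.66 lb/h.
The evaporator receives (1−α)·1830 of feed at 0.866 water and removes 0.566 of that water:
0.566×0.866×(1−α)×1830 = 237.66
(1−α) = 237.66/896.99 = 0.2650;  α = 0.7350.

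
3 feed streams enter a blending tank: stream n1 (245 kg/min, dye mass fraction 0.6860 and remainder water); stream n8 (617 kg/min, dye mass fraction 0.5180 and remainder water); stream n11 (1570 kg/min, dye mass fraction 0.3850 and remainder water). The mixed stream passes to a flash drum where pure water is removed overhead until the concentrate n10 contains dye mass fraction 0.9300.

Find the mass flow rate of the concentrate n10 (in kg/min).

dye entering = 245×0.686 + 617×0.518 + 1570×0.385 = 1092.1 kg/min.
All dye reports to n10, so n10 = 1092.1/0.930 = 1174.3 kg/min.

1174 kg/min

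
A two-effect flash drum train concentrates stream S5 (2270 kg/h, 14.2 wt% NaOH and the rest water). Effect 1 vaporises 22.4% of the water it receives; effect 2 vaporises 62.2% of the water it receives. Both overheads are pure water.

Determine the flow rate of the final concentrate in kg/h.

water in feed = 2270×0.858 = 1947.7 kg/h.
After stage 1: water left = (1−0.224)×1947.7 = 1511.4; stream total = 1833.7 kg/h.
After stage 2: water left = (1−0.622)×1511.4 = 571.3; final concentrate = 893.64 kg/h.

893.6 kg/h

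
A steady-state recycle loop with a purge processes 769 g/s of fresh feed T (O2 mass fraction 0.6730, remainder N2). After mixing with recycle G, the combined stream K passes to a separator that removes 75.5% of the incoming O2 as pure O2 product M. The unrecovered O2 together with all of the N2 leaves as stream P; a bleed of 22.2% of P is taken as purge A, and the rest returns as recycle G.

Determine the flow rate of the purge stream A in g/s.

286.2 g/s

N2 enters only via T and leaves only via the purge: 769×0.327 = 0.222×(N2 in P), and the separator passes all N2, so N2 in K = N2 in P = 1132.7 g/s.
O2 in K: m_A = 769×0.673 + (1−0.222)·(1−0.755)·m_A, so m_A = 517.54/0.8094 = 639.42 g/s.
P = (1−0.755)×639.42 + 1132.7 = 1289.4 g/s.
Purge A = 0.222×1289.4 = 286.24 g/s.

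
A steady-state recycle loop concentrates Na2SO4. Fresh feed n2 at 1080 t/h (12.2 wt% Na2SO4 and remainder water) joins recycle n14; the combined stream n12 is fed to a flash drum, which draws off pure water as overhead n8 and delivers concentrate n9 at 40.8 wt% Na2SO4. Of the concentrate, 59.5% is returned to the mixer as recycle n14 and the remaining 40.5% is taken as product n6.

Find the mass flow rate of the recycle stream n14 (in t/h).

Overall Na2SO4 balance (none leaves overhead): Na2SO4 in fresh feed = Na2SO4 in product, i.e. 1080×0.122 = (1−0.595)·n9·0.408.
n9 = 131.76/(0.408×0.405) = 797.39 t/h.
Recycle n14 = 0.595×797.39 = 474.44 t/h.

474.4 t/h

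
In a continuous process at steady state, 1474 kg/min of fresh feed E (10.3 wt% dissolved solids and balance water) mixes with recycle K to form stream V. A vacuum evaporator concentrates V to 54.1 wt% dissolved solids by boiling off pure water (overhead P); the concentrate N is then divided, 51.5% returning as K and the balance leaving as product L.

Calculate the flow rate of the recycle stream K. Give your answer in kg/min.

298 kg/min

Overall dissolved solids balance (none leaves overhead): dissolved solids in fresh feed = dissolved solids in product, i.e. 1474×0.103 = (1−0.515)·N·0.541.
N = 151.82/(0.541×0.485) = 578.62 kg/min.
Recycle K = 0.515×578.62 = 297.99 kg/min.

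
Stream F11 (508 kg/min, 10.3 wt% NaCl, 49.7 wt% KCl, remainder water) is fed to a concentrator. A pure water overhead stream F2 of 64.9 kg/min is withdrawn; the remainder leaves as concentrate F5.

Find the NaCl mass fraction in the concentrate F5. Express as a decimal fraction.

NaCl is not removed: 508×0.103 = 52.324 kg/min of NaCl enters F5.
Concentrate = 508 − 64.9 = 443.1 kg/min.
Mass fraction = 52.324/443.1 = 0.118.

0.118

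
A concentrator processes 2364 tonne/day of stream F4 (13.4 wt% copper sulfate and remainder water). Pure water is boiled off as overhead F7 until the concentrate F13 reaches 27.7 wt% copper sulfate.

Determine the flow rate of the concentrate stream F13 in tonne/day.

copper sulfate is conserved: 2364×0.134 = 316.78 tonne/day all reports to the concentrate.
Concentrate = 316.78/(target fraction) = 1143.6 tonne/day.

1144 tonne/day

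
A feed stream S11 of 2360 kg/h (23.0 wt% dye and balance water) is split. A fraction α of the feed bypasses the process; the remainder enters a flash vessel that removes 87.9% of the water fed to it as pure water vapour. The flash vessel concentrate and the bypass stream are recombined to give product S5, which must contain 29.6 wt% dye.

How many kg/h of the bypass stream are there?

All 2360×0.230 = 542.8 kg/h of dye reaches S5, so S5 = 542.8/0.296 = 1833.8 kg/h and vapour = 526.22 kg/h.
The evaporator receives (1−α)·2360 of feed at 0.770 water and removes 0.879 of that water:
0.879×0.770×(1−α)×2360 = 526.22
(1−α) = 526.22/1597.3 = 0.3294;  α = 0.6706.
Bypass flow = 0.6706×2360 = 1582.5 kg/h.

1583 kg/h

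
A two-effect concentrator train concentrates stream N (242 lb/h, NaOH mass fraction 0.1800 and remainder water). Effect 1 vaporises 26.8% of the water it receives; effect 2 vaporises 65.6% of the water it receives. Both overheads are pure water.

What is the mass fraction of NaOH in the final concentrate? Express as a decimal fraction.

0.4657

water in feed = 242×0.820 = 198.44 lb/h.
After stage 1: water left = (1−0.268)×198.44 = 145.26; stream total = 188.82 lb/h.
After stage 2: water left = (1−0.656)×145.26 = 49.969; final concentrate = 93.529 lb/h.
NaOH fraction = 43.56/93.529 = 0.4657.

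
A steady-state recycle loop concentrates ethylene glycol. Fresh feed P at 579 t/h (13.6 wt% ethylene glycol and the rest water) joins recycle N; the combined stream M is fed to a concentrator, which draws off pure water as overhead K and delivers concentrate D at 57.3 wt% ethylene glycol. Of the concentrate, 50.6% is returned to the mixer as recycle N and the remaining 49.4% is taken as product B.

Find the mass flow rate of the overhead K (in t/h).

441.6 t/h

Overall ethylene glycol balance (none leaves overhead): ethylene glycol in fresh feed = ethylene glycol in product, i.e. 579×0.136 = (1−0.506)·D·0.573.
D = 78.744/(0.573×0.494) = 278.19 t/h.
Recycle N = 0.506×278.19 = 140.76 t/h.
Combined feed M = 579 + 140.76 = 719.76 t/h.
Overhead K = M − D = 719.76 − 278.19 = 441.58 t/h.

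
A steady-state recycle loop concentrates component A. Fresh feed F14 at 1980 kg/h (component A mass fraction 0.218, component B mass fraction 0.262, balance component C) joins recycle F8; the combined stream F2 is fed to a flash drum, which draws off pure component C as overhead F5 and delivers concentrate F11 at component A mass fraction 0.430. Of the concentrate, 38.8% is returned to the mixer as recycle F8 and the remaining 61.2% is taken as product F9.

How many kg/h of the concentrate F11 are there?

Overall component A balance (none leaves overhead): component A in fresh feed = component A in product, i.e. 1980×0.218 = (1−0.388)·F11·0.430.
F11 = 431.64/(0.430×0.612) = 1640.2 kg/h.

1640 kg/h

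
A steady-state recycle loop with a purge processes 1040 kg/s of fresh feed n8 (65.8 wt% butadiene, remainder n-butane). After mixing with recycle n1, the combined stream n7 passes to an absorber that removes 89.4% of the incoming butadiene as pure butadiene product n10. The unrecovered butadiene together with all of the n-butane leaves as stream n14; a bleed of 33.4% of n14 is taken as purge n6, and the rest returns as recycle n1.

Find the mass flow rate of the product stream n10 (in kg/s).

658.3 kg/s

butadiene in n7: m_A = 1040×0.658 + (1−0.334)·(1−0.894)·m_A, so m_A = 684.32/0.9294 = 736.3 kg/s.
Product n10 = 0.894×736.3 = 658.25 kg/s.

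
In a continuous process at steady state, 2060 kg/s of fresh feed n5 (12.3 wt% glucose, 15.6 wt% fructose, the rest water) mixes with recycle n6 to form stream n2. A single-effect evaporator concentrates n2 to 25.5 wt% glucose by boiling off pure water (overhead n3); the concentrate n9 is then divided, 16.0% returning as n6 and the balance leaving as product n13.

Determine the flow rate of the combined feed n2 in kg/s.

Overall glucose balance (none leaves overhead): glucose in fresh feed = glucose in product, i.e. 2060×0.123 = (1−0.160)·n9·0.255.
n9 = 253.38/(0.255×0.840) = 1182.9 kg/s.
Recycle n6 = 0.160×1182.9 = 189.27 kg/s.
Combined feed n2 = 2060 + 189.27 = 2249.3 kg/s.

2249 kg/s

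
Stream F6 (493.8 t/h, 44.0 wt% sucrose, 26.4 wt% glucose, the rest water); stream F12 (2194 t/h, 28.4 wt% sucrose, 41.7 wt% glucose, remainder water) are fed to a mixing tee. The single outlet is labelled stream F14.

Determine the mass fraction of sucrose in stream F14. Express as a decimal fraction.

0.313

Total flow out = 493.8 + 2194 = 2687.8 t/h.
sucrose in = 493.8×0.440 + 2194×0.284 = 840.37 t/h.
sucrose mass fraction in F14 = 840.37/2687.8 = 0.313.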